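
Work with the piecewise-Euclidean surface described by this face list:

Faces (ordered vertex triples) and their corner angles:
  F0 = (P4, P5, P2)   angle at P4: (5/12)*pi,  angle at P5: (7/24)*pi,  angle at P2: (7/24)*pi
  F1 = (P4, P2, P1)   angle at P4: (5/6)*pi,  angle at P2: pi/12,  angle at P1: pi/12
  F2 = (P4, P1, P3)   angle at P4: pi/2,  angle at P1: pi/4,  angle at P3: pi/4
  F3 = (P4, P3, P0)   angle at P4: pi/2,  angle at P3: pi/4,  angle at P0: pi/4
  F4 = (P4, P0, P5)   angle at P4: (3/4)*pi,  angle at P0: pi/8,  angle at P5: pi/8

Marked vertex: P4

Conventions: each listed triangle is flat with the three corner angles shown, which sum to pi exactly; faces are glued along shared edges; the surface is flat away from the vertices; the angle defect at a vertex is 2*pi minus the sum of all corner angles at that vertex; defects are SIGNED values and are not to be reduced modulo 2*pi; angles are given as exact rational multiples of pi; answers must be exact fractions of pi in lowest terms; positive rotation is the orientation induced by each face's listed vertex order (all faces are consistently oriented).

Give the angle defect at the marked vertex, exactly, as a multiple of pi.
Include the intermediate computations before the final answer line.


Sum of corner angles at P4: 3*pi
defect = 2*pi - 3*pi

Answer: defect(P4) = -pi


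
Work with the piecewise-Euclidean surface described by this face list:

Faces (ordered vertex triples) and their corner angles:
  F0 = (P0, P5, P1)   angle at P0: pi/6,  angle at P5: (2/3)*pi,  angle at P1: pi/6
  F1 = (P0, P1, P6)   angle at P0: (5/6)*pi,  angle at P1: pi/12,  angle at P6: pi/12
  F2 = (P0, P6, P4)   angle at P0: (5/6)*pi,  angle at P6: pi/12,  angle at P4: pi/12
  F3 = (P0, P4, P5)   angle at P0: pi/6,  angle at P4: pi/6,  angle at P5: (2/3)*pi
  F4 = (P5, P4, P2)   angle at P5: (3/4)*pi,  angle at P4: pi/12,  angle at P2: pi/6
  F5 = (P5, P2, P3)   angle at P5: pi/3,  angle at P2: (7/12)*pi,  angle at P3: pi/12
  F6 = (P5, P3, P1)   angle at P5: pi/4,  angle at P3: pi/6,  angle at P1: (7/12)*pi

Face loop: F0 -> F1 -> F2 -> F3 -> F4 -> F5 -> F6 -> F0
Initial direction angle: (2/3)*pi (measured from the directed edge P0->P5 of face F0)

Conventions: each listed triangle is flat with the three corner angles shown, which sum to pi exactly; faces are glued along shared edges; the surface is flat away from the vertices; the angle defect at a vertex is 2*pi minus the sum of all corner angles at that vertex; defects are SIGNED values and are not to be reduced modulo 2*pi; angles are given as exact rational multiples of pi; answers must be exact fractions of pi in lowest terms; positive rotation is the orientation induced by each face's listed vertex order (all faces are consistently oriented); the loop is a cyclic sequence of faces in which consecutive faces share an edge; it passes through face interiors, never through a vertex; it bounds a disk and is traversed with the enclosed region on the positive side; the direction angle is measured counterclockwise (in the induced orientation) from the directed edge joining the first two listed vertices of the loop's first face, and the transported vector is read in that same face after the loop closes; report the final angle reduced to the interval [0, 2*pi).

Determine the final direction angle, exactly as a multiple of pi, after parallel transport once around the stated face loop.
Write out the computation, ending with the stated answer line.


enclosed vertex P0: corner angles sum to 2*pi, defect = 2*pi - 2*pi = 0
enclosed vertex P5: corner angles sum to (8/3)*pi, defect = 2*pi - (8/3)*pi = (-2/3)*pi
the rotation equals the total enclosed defect, so the final angle is initial + defects (mod 2*pi)
final angle = (2/3)*pi - (2/3)*pi = 0 (mod 2*pi)

Answer: final direction angle = 0


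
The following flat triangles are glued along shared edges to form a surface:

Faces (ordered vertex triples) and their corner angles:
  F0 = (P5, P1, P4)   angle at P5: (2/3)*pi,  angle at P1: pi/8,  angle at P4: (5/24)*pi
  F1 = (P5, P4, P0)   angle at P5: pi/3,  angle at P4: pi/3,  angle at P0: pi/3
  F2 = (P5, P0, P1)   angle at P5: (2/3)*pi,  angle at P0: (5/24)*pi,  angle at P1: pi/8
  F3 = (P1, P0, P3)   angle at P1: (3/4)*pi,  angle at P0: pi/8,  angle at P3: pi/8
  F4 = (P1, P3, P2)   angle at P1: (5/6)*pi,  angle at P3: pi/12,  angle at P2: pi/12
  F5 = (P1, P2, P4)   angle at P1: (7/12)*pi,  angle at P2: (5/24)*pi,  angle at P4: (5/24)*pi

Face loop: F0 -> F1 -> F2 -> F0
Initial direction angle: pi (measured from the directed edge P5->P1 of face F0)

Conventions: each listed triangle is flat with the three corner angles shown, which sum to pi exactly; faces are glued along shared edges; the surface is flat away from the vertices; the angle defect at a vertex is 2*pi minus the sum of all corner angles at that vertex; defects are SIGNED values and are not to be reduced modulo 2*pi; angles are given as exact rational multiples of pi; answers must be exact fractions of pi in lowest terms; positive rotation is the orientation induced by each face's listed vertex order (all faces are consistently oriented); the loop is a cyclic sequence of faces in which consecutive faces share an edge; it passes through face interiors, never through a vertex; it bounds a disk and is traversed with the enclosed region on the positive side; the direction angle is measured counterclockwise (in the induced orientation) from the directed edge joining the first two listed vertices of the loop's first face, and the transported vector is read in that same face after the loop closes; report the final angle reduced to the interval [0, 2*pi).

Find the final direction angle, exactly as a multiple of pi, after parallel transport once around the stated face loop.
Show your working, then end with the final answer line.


enclosed vertex P5: corner angles sum to (5/3)*pi, defect = 2*pi - (5/3)*pi = pi/3
the final direction is the initial angle plus the enclosed defects, taken mod 2*pi in the induced orientation
final angle = pi + pi/3 = (4/3)*pi (mod 2*pi)

Answer: final direction angle = (4/3)*pi


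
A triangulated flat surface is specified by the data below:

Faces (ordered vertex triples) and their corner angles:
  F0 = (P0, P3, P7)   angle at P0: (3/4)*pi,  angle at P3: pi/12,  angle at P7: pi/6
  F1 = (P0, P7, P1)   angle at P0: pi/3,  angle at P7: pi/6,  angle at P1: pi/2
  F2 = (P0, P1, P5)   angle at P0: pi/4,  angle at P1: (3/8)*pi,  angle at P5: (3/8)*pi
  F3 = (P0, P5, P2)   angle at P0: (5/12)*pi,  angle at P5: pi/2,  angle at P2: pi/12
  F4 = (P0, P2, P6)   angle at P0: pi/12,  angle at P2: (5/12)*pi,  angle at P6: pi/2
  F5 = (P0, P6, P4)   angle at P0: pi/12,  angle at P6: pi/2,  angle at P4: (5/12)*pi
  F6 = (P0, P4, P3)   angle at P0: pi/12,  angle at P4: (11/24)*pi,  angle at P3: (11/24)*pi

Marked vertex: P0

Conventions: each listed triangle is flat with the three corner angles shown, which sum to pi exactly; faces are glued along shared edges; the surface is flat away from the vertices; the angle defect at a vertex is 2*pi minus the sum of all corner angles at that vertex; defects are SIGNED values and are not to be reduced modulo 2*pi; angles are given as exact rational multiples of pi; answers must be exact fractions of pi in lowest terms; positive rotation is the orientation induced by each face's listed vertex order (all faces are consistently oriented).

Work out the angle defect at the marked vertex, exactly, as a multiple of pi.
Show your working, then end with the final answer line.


Sum of corner angles at P0: 2*pi
defect = 2*pi - 2*pi

Answer: defect(P0) = 0


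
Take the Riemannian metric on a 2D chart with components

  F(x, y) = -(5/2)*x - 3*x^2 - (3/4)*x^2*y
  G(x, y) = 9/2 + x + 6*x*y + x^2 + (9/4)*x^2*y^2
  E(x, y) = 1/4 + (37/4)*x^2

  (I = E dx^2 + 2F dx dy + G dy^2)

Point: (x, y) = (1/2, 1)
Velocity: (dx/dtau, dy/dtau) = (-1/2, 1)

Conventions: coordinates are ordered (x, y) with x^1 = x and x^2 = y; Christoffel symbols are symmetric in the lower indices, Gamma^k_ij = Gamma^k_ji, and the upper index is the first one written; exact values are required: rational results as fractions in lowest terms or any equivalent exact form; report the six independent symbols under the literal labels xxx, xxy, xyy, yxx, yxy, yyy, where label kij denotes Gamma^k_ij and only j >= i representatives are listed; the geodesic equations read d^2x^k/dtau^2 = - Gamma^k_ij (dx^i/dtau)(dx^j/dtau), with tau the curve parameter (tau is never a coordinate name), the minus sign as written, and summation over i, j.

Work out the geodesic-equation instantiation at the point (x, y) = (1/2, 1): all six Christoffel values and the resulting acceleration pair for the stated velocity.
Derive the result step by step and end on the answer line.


E = 41/16, F = -35/16, G = 141/16 at the point
E_x = 37/4, E_y = 0, F_x = -25/4, F_y = -3/16, G_x = 41/4, G_y = 33/8
EG - F^2 = 1139/64;  g^inv = (64/1139) * [[141/16, 35/16], [35/16, 41/16]]
first-kind symbols [ij,l] = (1/2)(d_i g_jl + d_j g_il - d_l g_ij): [xx,x] = E_x/2 = 37/8, [xx,y] = F_x - E_y/2 = -25/4, [xy,x] = E_y/2 = 0, [xy,y] = G_x/2 = 41/8, [yy,x] = F_y - G_x/2 = -85/16, [yy,y] = G_y/2 = 33/16
Gamma^x_ij = (G*[ij,x] - F*[ij,y])/(EG - F^2), Gamma^y_ij = (E*[ij,y] - F*[ij,x])/(EG - F^2)
Gamma_xxx = 3467/2278, Gamma_xxy = 1435/2278, Gamma_xyy = -5415/2278, Gamma_yxx = -755/2278, Gamma_yxy = 1681/2278, Gamma_yyy = -811/2278
d^2x/dtau^2 = -(Gamma_xxx*(-1/2)^2 + 2*Gamma_xxy*(-1/2)*(1) + Gamma_xyy*(1)^2) = 23933/9112
d^2y/dtau^2 = -(Gamma_yxx*(-1/2)^2 + 2*Gamma_yxy*(-1/2)*(1) + Gamma_yyy*(1)^2) = 10723/9112

Answer: Gamma_xxx = 3467/2278, Gamma_xxy = 1435/2278, Gamma_xyy = -5415/2278, Gamma_yxx = -755/2278, Gamma_yxy = 1681/2278, Gamma_yyy = -811/2278; accelerations (d^2x/dtau^2, d^2y/dtau^2) = (23933/9112, 10723/9112)


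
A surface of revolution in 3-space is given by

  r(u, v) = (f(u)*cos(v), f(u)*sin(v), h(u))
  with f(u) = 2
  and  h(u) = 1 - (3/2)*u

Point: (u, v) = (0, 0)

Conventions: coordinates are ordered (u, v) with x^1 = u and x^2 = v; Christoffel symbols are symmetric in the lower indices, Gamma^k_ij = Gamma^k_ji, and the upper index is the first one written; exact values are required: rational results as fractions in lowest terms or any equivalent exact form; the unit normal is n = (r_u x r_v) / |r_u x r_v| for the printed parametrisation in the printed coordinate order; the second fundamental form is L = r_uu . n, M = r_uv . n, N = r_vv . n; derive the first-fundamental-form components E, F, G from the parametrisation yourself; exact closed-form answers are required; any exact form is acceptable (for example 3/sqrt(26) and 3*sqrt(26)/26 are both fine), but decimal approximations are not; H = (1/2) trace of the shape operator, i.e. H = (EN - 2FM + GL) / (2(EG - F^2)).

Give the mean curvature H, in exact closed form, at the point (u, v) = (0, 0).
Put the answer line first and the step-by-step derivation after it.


Answer: H = -1/4

f = 2, f' = 0, f'' = 0, h' = -3/2, h'' = 0
E = 9/4, F = 0, G = 4; answer radicand W^2 = 9/4
unnormalised second-form numerators: l = 0, m = 0, n = -3; L = l/sqrt(9/4), and similarly M = m/sqrt(W^2), N = n/sqrt(W^2)
H = (E*n - 2*F*m + G*l) / (2*(EG - F^2)*sqrt(W^2)); E*n - 2*F*m + G*l = -27/4, EG - F^2 = 9, so H = (-3/8)/sqrt(9/4)


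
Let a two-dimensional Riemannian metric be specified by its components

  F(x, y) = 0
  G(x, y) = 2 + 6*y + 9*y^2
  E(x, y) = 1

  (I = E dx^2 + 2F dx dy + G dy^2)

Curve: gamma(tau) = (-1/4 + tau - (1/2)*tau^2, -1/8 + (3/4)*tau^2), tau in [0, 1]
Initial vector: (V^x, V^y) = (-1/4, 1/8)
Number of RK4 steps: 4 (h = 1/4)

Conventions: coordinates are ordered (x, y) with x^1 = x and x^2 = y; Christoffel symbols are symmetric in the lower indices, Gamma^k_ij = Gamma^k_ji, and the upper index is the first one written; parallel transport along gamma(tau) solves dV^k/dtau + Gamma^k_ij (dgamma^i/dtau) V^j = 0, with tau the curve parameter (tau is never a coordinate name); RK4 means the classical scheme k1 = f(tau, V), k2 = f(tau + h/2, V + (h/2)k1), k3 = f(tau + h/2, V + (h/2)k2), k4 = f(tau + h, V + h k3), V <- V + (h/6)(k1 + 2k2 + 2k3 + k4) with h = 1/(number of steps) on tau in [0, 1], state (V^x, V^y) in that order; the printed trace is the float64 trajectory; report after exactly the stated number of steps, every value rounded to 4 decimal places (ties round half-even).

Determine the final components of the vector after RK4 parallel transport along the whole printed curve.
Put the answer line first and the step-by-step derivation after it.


Answer: V^x = -0.2500, V^y = 0.0484

gamma'(tau) = (1 - tau, (3/2)*tau); f(tau, V)^k = -Gamma^k_ij(gamma(tau)) gamma'^i(tau) V^j; h = 1/4; intermediate values shown to 6 dp
curve data and Christoffel symbols at the stage parameters:
  tau = 0.000000: gamma = (-0.250000, -0.125000), gamma' = (1.000000, 0.000000); Gamma_xxx = 0.000000, Gamma_xxy = 0.000000, Gamma_xyy = 0.000000, Gamma_yxx = 0.000000, Gamma_yxy = 0.000000, Gamma_yyy = 1.348315
  tau = 0.125000: gamma = (-0.132812, -0.113281), gamma' = (0.875000, 0.187500); Gamma_xxx = 0.000000, Gamma_xxy = 0.000000, Gamma_xyy = 0.000000, Gamma_yxx = 0.000000, Gamma_yxy = 0.000000, Gamma_yyy = 1.379343
  tau = 0.250000: gamma = (-0.031250, -0.078125), gamma' = (0.750000, 0.375000); Gamma_xxx = 0.000000, Gamma_xxy = 0.000000, Gamma_xyy = 0.000000, Gamma_yxx = 0.000000, Gamma_yxy = 0.000000, Gamma_yyy = 1.448053
  tau = 0.375000: gamma = (0.054688, -0.019531), gamma' = (0.625000, 0.562500); Gamma_xxx = 0.000000, Gamma_xxy = 0.000000, Gamma_xyy = 0.000000, Gamma_yxx = 0.000000, Gamma_yxy = 0.000000, Gamma_yyy = 1.497270
  tau = 0.500000: gamma = (0.125000, 0.062500), gamma' = (0.500000, 0.750000); Gamma_xxx = 0.000000, Gamma_xxy = 0.000000, Gamma_xyy = 0.000000, Gamma_yxx = 0.000000, Gamma_yxy = 0.000000, Gamma_yyy = 1.478120
  tau = 0.625000: gamma = (0.179688, 0.167969), gamma' = (0.375000, 0.937500); Gamma_xxx = 0.000000, Gamma_xxy = 0.000000, Gamma_xyy = 0.000000, Gamma_yxx = 0.000000, Gamma_yxy = 0.000000, Gamma_yyy = 1.383227
  tau = 0.750000: gamma = (0.218750, 0.296875), gamma' = (0.250000, 1.125000); Gamma_xxx = 0.000000, Gamma_xxy = 0.000000, Gamma_xyy = 0.000000, Gamma_yxx = 0.000000, Gamma_yxy = 0.000000, Gamma_yyy = 1.239900
  tau = 0.875000: gamma = (0.242188, 0.449219), gamma' = (0.125000, 1.312500); Gamma_xxx = 0.000000, Gamma_xxy = 0.000000, Gamma_xyy = 0.000000, Gamma_yxx = 0.000000, Gamma_yxy = 0.000000, Gamma_yyy = 1.081622
  tau = 1.000000: gamma = (0.250000, 0.625000), gamma' = (0.000000, 1.500000); Gamma_xxx = 0.000000, Gamma_xxy = 0.000000, Gamma_xyy = 0.000000, Gamma_yxx = 0.000000, Gamma_yxy = 0.000000, Gamma_yyy = 0.930860
step 0: V^x = -0.2500, V^y = 0.1250
step 1: k1 = (0.000000, 0.000000), k2 = (0.000000, -0.032328), k3 = (0.000000, -0.031283), k4 = (0.000000, -0.063631); V <- V + (h/6)(k1 + 2k2 + 2k3 + k4): V^x = -0.2500, V^y = 0.1170
step 2: k1 = (0.000000, -0.063559), k2 = (0.000000, -0.091888), k3 = (0.000000, -0.088906), k4 = (0.000000, -0.105118); V <- V + (h/6)(k1 + 2k2 + 2k3 + k4): V^x = -0.2500, V^y = 0.0950
step 3: k1 = (0.000000, -0.105264), k2 = (0.000000, -0.106070), k3 = (0.000000, -0.105940), k4 = (0.000000, -0.095506); V <- V + (h/6)(k1 + 2k2 + 2k3 + k4): V^x = -0.2500, V^y = 0.0689
step 4: k1 = (0.000000, -0.096136), k2 = (0.000000, -0.080782), k3 = (0.000000, -0.083506), k4 = (0.000000, -0.067083); V <- V + (h/6)(k1 + 2k2 + 2k3 + k4): V^x = -0.2500, V^y = 0.0484


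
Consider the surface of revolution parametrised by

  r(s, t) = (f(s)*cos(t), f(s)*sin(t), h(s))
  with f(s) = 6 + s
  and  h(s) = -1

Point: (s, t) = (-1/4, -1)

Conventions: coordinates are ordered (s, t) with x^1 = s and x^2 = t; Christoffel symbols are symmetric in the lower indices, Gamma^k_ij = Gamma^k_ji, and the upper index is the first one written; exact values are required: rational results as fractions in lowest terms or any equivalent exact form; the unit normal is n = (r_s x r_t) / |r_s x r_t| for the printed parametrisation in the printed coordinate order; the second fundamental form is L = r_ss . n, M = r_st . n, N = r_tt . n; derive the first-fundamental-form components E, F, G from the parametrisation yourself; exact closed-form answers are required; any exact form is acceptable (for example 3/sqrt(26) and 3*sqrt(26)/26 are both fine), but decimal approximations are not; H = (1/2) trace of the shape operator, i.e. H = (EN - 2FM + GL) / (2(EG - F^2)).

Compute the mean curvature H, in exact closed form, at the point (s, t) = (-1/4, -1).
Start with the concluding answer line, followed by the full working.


Answer: H = 0

f = 23/4, f' = 1, f'' = 0, h' = 0, h'' = 0
E = 1, F = 0, G = 529/16; answer radicand W^2 = 1
unnormalised second-form numerators: l = 0, m = 0, n = 0; L = l/sqrt(1), and similarly M = m/sqrt(W^2), N = n/sqrt(W^2)
H = (E*n - 2*F*m + G*l) / (2*(EG - F^2)*sqrt(W^2)); E*n - 2*F*m + G*l = 0, EG - F^2 = 529/16, so H = (0)/sqrt(1)


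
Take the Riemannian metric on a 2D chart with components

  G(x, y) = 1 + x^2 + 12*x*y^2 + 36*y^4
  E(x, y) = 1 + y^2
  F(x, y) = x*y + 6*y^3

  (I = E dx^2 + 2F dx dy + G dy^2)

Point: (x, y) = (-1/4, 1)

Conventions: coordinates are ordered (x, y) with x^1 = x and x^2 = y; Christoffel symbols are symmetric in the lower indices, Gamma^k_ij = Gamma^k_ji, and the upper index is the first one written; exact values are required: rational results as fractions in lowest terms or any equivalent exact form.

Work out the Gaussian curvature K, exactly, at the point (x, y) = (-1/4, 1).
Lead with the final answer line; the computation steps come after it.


Answer: K = -256/314721

E = 2, F = 23/4, G = 545/16, EG - F^2 = 561/16 at the point
E_x = 0, E_y = 2, F_x = 1, F_y = 71/4, G_x = 23/2, G_y = 138
E_yy = 2, F_xy = 1, G_xx = 2
The intrinsic route: Brioschi's K = (det M1 - det M2)/(EG - F^2)^2.
M1 = [[-E_yy/2 + F_xy - G_xx/2, E_x/2, F_x - E_y/2], [F_y - G_x/2, E, F], [G_y/2, F, G]] = [[-1, 0, 0], [12, 2, 23/4], [69, 23/4, 545/16]]; det M1 = -561/16
M2 = [[0, E_y/2, G_x/2], [E_y/2, E, F], [G_x/2, F, G]] = [[0, 1, 23/4], [1, 2, 23/4], [23/4, 23/4, 545/16]]; det M2 = -545/16
det M1 - det M2 = -1; K = -1 / (561/16)^2 = -256/314721


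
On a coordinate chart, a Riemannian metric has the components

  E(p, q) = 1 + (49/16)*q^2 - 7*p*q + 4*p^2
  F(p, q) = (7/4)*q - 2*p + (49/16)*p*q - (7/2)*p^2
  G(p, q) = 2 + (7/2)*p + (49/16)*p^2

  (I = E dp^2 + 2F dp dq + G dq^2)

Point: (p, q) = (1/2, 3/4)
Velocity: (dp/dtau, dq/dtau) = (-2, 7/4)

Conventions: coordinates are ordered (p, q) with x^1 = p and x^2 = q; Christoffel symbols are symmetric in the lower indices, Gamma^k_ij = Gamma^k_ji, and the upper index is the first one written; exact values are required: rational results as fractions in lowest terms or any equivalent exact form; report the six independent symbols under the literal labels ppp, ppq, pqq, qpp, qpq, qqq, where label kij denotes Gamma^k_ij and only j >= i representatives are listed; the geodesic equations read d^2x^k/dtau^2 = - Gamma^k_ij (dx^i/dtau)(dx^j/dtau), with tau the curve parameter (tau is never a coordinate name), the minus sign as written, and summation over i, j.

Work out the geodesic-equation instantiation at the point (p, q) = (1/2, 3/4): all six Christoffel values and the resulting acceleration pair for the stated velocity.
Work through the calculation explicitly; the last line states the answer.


E = 281/256, F = 75/128, G = 289/64 at the point
E_p = -5/4, E_q = 35/32, F_p = -205/64, F_q = 105/32, G_p = 105/16, G_q = 0
EG - F^2 = 1181/256;  g^inv = (256/1181) * [[289/64, -75/128], [-75/128, 281/256]]
first-kind symbols [ij,l] = (1/2)(d_i g_jl + d_j g_il - d_l g_ij): [pp,p] = E_p/2 = -5/8, [pp,q] = F_p - E_q/2 = -15/4, [pq,p] = E_q/2 = 35/64, [pq,q] = G_p/2 = 105/32, [qq,p] = F_q - G_p/2 = 0, [qq,q] = G_q/2 = 0
Gamma^p_ij = (G*[ij,p] - F*[ij,q])/(EG - F^2), Gamma^q_ij = (E*[ij,q] - F*[ij,p])/(EG - F^2)
Gamma_ppp = -160/1181, Gamma_ppq = 140/1181, Gamma_pqq = 0, Gamma_qpp = -960/1181, Gamma_qpq = 840/1181, Gamma_qqq = 0
d^2p/dtau^2 = -(Gamma_ppp*(-2)^2 + 2*Gamma_ppq*(-2)*(7/4) + Gamma_pqq*(7/4)^2) = 1620/1181
d^2q/dtau^2 = -(Gamma_qpp*(-2)^2 + 2*Gamma_qpq*(-2)*(7/4) + Gamma_qqq*(7/4)^2) = 9720/1181

Answer: Gamma_ppp = -160/1181, Gamma_ppq = 140/1181, Gamma_pqq = 0, Gamma_qpp = -960/1181, Gamma_qpq = 840/1181, Gamma_qqq = 0; accelerations (d^2p/dtau^2, d^2q/dtau^2) = (1620/1181, 9720/1181)


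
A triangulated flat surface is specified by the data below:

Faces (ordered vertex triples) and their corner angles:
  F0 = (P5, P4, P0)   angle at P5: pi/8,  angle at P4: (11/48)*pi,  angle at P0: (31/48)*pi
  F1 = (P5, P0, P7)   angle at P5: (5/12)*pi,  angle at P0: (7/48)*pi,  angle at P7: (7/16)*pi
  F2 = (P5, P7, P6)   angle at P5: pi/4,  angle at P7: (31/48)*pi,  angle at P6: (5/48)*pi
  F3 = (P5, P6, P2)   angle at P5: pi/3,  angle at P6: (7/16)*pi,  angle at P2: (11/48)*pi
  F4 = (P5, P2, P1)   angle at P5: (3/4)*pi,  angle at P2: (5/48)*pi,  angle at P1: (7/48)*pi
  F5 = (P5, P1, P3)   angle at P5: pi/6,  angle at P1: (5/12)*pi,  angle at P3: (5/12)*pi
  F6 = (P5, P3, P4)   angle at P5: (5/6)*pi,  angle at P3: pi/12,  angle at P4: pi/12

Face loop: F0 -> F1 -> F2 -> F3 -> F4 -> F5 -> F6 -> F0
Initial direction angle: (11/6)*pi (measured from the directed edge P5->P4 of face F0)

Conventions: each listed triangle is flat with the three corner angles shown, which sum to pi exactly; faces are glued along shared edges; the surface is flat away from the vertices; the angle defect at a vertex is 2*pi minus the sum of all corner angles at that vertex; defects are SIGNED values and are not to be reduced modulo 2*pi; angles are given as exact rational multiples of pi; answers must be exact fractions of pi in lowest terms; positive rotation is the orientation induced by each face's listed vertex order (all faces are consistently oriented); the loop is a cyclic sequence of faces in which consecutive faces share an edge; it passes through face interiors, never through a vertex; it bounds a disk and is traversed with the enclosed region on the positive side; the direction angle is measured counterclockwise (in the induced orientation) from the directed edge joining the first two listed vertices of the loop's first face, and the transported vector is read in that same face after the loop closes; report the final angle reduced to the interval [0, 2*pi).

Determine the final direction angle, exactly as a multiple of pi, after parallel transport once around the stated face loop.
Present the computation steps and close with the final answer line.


enclosed vertex P5: corner angles sum to (23/8)*pi, defect = 2*pi - (23/8)*pi = (-7/8)*pi
adding the enclosed defects to the starting angle (mod 2*pi, induced orientation) gives the holonomy
final angle = (11/6)*pi - (7/8)*pi = (23/24)*pi (mod 2*pi)

Answer: final direction angle = (23/24)*pi


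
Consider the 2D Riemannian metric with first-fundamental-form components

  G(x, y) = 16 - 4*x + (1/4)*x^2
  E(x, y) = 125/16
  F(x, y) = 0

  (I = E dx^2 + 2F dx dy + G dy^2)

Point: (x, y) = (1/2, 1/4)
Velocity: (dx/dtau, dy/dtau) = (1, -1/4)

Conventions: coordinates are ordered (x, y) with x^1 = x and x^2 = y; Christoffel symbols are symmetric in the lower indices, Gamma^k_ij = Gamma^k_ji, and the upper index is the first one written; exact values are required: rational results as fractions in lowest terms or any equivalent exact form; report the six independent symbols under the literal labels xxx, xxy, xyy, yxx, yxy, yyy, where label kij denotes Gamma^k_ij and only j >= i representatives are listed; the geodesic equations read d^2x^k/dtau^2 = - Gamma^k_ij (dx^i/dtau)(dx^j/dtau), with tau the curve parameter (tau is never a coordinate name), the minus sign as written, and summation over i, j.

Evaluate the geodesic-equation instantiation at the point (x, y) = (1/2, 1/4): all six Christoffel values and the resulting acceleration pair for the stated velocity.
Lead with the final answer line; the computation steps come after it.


Answer: Gamma_xxx = 0, Gamma_xxy = 0, Gamma_xyy = 6/25, Gamma_yxx = 0, Gamma_yxy = -2/15, Gamma_yyy = 0; accelerations (d^2x/dtau^2, d^2y/dtau^2) = (-3/200, -1/15)

E = 125/16, F = 0, G = 225/16 at the point
E_x = 0, E_y = 0, F_x = 0, F_y = 0, G_x = -15/4, G_y = 0
EG - F^2 = 28125/256;  g^inv = (256/28125) * [[225/16, 0], [0, 125/16]]
first-kind symbols [ij,l] = (1/2)(d_i g_jl + d_j g_il - d_l g_ij): [xx,x] = E_x/2 = 0, [xx,y] = F_x - E_y/2 = 0, [xy,x] = E_y/2 = 0, [xy,y] = G_x/2 = -15/8, [yy,x] = F_y - G_x/2 = 15/8, [yy,y] = G_y/2 = 0
Gamma^x_ij = (G*[ij,x] - F*[ij,y])/(EG - F^2), Gamma^y_ij = (E*[ij,y] - F*[ij,x])/(EG - F^2)
Gamma_xxx = 0, Gamma_xxy = 0, Gamma_xyy = 6/25, Gamma_yxx = 0, Gamma_yxy = -2/15, Gamma_yyy = 0
d^2x/dtau^2 = -(Gamma_xxx*(1)^2 + 2*Gamma_xxy*(1)*(-1/4) + Gamma_xyy*(-1/4)^2) = -3/200
d^2y/dtau^2 = -(Gamma_yxx*(1)^2 + 2*Gamma_yxy*(1)*(-1/4) + Gamma_yyy*(-1/4)^2) = -1/15


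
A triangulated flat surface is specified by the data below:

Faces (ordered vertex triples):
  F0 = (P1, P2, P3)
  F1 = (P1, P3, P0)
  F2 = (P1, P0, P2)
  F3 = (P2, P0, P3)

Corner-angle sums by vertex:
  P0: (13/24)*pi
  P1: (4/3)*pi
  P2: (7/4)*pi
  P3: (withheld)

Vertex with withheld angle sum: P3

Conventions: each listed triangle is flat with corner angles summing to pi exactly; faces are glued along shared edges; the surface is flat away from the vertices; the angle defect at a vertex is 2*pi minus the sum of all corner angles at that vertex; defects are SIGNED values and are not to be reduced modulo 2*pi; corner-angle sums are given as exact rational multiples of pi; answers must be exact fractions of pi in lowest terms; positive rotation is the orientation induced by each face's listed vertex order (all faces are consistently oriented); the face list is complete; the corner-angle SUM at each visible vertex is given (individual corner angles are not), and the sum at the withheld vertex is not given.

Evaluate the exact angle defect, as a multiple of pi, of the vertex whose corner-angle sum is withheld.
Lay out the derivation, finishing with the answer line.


V = 4, E = 6, F = 4; chi = V - E + F = 2
Gauss-Bonnet: total defect = 2*pi*chi = 4*pi; visible defects sum to (19/8)*pi

Answer: defect(P3) = (13/8)*pi


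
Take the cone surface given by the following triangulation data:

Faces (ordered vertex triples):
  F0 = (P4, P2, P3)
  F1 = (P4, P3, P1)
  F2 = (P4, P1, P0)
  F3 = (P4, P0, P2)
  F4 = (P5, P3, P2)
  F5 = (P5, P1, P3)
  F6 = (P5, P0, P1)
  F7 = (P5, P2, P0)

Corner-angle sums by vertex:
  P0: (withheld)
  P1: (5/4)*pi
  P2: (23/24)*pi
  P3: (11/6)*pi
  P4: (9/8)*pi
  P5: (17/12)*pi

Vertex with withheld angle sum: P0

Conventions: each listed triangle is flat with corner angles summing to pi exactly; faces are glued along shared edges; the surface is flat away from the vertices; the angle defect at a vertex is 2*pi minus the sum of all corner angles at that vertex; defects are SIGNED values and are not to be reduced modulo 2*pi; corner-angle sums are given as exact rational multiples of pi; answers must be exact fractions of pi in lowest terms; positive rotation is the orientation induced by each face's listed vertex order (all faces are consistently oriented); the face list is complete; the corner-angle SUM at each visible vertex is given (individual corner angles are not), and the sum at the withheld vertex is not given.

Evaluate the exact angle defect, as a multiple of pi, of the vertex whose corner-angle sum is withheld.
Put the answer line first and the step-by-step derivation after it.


Answer: defect(P0) = (7/12)*pi

V = 6, E = 12, F = 8; chi = V - E + F = 2
Gauss-Bonnet: total defect = 2*pi*chi = 4*pi; visible defects sum to (41/12)*pi


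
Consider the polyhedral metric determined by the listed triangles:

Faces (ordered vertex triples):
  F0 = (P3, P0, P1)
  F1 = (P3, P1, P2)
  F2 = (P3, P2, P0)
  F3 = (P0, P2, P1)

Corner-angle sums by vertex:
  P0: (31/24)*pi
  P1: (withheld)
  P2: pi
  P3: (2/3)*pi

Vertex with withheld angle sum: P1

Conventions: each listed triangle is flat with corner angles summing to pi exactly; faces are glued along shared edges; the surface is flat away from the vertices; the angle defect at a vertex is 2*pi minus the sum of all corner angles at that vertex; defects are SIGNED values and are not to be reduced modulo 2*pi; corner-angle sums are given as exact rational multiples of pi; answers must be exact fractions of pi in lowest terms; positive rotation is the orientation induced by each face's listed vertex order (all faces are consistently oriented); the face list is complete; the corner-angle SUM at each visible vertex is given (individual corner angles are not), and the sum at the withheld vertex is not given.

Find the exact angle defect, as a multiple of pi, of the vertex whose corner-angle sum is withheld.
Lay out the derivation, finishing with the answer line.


V = 4, E = 6, F = 4; chi = V - E + F = 2
Gauss-Bonnet: total defect = 2*pi*chi = 4*pi; visible defects sum to (73/24)*pi

Answer: defect(P1) = (23/24)*pi


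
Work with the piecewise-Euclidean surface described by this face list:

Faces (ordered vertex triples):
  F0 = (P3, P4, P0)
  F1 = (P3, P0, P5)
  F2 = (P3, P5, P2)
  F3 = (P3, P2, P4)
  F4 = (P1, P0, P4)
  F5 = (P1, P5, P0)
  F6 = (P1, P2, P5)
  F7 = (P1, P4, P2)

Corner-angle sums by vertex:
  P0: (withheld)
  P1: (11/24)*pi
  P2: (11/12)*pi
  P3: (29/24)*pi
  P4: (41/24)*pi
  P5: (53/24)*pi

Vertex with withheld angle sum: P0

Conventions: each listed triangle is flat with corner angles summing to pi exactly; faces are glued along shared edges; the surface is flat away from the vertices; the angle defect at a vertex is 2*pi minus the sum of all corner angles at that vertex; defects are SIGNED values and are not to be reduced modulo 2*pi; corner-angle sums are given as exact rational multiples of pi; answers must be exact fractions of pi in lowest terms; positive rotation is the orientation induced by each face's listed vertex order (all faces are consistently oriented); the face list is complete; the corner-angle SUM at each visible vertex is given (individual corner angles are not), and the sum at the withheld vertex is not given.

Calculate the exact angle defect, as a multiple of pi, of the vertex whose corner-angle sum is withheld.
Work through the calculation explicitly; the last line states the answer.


V = 6, E = 12, F = 8; chi = V - E + F = 2
Gauss-Bonnet: total defect = 2*pi*chi = 4*pi; visible defects sum to (7/2)*pi

Answer: defect(P0) = pi/2


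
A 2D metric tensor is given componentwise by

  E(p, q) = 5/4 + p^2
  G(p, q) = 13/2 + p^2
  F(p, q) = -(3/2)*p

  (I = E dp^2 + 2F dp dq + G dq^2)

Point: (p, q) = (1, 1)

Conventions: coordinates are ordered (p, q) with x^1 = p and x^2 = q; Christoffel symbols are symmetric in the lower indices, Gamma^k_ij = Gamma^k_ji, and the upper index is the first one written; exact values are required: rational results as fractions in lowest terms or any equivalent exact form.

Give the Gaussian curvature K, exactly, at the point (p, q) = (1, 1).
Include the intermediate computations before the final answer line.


E = 9/4, F = -3/2, G = 15/2, EG - F^2 = 117/8 at the point
E_p = 2, E_q = 0, F_p = -3/2, F_q = 0, G_p = 2, G_q = 0
E_qq = 0, F_pq = 0, G_pp = 2
Compute both Brioschi determinants and normalise by (EG - F^2)^2.
M1 = [[-E_qq/2 + F_pq - G_pp/2, E_p/2, F_p - E_q/2], [F_q - G_p/2, E, F], [G_q/2, F, G]] = [[-1, 1, -3/2], [-1, 9/4, -3/2], [0, -3/2, 15/2]]; det M1 = -75/8
M2 = [[0, E_q/2, G_p/2], [E_q/2, E, F], [G_p/2, F, G]] = [[0, 0, 1], [0, 9/4, -3/2], [1, -3/2, 15/2]]; det M2 = -9/4
det M1 - det M2 = -57/8; K = -57/8 / (117/8)^2 = -152/4563

Answer: K = -152/4563


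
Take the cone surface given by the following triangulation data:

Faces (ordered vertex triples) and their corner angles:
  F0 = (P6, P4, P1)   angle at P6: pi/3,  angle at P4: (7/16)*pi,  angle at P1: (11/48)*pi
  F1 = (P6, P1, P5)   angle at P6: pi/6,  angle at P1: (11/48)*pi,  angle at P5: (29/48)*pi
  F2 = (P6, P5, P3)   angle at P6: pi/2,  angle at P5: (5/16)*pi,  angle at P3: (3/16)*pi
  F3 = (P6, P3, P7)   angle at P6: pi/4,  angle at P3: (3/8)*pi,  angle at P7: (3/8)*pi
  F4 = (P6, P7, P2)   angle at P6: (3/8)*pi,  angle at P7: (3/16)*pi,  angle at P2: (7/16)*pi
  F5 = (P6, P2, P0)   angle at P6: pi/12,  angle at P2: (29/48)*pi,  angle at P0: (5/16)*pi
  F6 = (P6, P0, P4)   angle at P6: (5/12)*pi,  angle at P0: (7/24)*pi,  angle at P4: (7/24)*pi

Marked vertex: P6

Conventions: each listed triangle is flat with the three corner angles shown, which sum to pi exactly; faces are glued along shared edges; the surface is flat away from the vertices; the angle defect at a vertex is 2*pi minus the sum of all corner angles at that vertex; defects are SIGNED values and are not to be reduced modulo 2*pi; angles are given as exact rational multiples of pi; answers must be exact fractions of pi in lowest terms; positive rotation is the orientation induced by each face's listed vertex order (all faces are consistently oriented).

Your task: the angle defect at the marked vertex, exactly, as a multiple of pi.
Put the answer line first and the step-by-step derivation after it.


Answer: defect(P6) = -pi/8

Sum of corner angles at P6: (17/8)*pi
defect = 2*pi - (17/8)*pi


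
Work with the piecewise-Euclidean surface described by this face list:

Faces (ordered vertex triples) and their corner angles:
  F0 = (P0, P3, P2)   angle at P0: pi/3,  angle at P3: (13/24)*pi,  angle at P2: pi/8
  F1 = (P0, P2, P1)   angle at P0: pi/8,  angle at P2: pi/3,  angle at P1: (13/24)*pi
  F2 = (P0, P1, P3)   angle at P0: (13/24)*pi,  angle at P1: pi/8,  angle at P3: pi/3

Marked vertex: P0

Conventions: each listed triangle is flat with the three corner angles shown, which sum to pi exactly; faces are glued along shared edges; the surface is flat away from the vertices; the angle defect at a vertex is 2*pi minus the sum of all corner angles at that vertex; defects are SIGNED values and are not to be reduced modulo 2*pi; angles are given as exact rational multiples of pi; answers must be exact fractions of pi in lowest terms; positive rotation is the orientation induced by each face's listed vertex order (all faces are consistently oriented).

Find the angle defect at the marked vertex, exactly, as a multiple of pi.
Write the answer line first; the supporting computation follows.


Answer: defect(P0) = pi

Sum of corner angles at P0: pi
defect = 2*pi - pi


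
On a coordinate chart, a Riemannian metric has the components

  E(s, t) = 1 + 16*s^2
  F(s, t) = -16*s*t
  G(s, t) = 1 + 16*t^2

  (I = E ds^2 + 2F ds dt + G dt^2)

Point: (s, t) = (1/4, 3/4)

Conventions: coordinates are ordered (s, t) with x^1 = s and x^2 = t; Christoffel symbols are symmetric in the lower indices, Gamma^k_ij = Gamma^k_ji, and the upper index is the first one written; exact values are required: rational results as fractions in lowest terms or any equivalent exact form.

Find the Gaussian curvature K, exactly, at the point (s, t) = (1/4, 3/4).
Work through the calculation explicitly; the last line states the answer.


E = 2, F = -3, G = 10, EG - F^2 = 11 at the point
E_s = 8, E_t = 0, F_s = -12, F_t = -4, G_s = 0, G_t = 24
E_tt = 0, F_st = -16, G_ss = 0
Brioschi: K = (det M1 - det M2) / (EG - F^2)^2 with the standard first/second-derivative matrices M1, M2.
M1 = [[-E_tt/2 + F_st - G_ss/2, E_s/2, F_s - E_t/2], [F_t - G_s/2, E, F], [G_t/2, F, G]] = [[-16, 4, -12], [-4, 2, -3], [12, -3, 10]]; det M1 = -16
M2 = [[0, E_t/2, G_s/2], [E_t/2, E, F], [G_s/2, F, G]] = [[0, 0, 0], [0, 2, -3], [0, -3, 10]]; det M2 = 0
det M1 - det M2 = -16; K = -16 / (11)^2 = -16/121

Answer: K = -16/121


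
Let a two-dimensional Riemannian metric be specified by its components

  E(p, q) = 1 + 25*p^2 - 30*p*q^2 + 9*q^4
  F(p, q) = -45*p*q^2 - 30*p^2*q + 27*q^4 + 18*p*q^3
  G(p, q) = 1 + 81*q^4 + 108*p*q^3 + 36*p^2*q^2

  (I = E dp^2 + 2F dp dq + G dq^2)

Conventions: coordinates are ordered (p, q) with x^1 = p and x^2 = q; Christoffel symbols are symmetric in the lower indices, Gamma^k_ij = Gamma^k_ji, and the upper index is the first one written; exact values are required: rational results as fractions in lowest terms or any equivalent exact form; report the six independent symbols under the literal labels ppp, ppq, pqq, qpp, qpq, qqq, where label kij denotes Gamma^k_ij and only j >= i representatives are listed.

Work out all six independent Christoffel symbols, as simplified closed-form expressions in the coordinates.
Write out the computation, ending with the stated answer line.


E = 1 + 25*p^2 - 30*p*q^2 + 9*q^4; F = -45*p*q^2 - 30*p^2*q + 27*q^4 + 18*p*q^3; G = 1 + 81*q^4 + 108*p*q^3 + 36*p^2*q^2
Gamma^k_ij = (1/2) g^{kl} (d_i g_jl + d_j g_il - d_l g_ij), with g^inv = (1/(EG-F^2)) [[G, -F], [-F, E]]
first partials: E_p = 50*p - 30*q^2, E_q = -60*p*q + 36*q^3, F_p = -45*q^2 - 60*p*q + 18*q^3, F_q = -90*p*q - 30*p^2 + 108*q^3 + 54*p*q^2, G_p = 108*q^3 + 72*p*q^2, G_q = 324*q^3 + 324*p*q^2 + 72*p^2*q
D = EG - F^2 = 1 + 25*p^2 - 30*p*q^2 + 90*q^4 + 108*p*q^3 + 36*p^2*q^2
expanded: Gamma^p_pp = (G E_p - 2F F_p + F E_q)/(2D), Gamma^p_pq = (G E_q - F G_p)/(2D), Gamma^p_qq = (2G F_q - G G_p - F G_q)/(2D), Gamma^q_pp = (2E F_p - E E_q - F E_p)/(2D), Gamma^q_pq = (E G_p - F E_q)/(2D), Gamma^q_qq = (E G_q - 2F F_q + F G_p)/(2D); substitute and cancel common factors

Answer: Gamma_ppp = (25*p - 15*q^2)/(36*p^2*q^2 + 25*p^2 + 108*p*q^3 - 30*p*q^2 + 90*q^4 + 1), Gamma_ppq = (-30*p*q + 18*q^3)/(36*p^2*q^2 + 25*p^2 + 108*p*q^3 - 30*p*q^2 + 90*q^4 + 1), Gamma_pqq = (-30*p^2 + 18*p*q^2 - 90*p*q + 54*q^3)/(36*p^2*q^2 + 25*p^2 + 108*p*q^3 - 30*p*q^2 + 90*q^4 + 1), Gamma_qpp = (-30*p*q - 45*q^2)/(36*p^2*q^2 + 25*p^2 + 108*p*q^3 - 30*p*q^2 + 90*q^4 + 1), Gamma_qpq = (36*p*q^2 + 54*q^3)/(36*p^2*q^2 + 25*p^2 + 108*p*q^3 - 30*p*q^2 + 90*q^4 + 1), Gamma_qqq = (36*p^2*q + 162*p*q^2 + 162*q^3)/(36*p^2*q^2 + 25*p^2 + 108*p*q^3 - 30*p*q^2 + 90*q^4 + 1)


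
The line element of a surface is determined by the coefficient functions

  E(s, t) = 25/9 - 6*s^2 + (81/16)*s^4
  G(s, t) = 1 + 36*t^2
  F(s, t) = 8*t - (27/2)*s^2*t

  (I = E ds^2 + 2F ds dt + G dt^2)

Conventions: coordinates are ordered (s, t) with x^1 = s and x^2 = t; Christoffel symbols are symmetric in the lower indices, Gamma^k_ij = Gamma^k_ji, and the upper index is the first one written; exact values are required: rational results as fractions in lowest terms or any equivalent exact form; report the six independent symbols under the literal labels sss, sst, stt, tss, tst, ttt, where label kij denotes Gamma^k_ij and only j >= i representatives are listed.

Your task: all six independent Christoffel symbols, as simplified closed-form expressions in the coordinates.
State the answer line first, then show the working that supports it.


Answer: Gamma_sss = (1458*s^3 - 864*s)/(729*s^4 - 864*s^2 + 5184*t^2 + 400), Gamma_sst = 0, Gamma_stt = (1152 - 1944*s^2)/(729*s^4 - 864*s^2 + 5184*t^2 + 400), Gamma_tss = -3888*s*t/(729*s^4 - 864*s^2 + 5184*t^2 + 400), Gamma_tst = 0, Gamma_ttt = 5184*t/(729*s^4 - 864*s^2 + 5184*t^2 + 400)

E = 25/9 - 6*s^2 + (81/16)*s^4; F = 8*t - (27/2)*s^2*t; G = 1 + 36*t^2
Gamma^k_ij = (1/2) g^{kl} (d_i g_jl + d_j g_il - d_l g_ij), with g^inv = (1/(EG-F^2)) [[G, -F], [-F, E]]
first partials: E_s = -12*s + (81/4)*s^3, E_t = 0, F_s = -27*s*t, F_t = 8 - (27/2)*s^2, G_s = 0, G_t = 72*t
D = EG - F^2 = 25/9 + 36*t^2 - 6*s^2 + (81/16)*s^4
expanded: Gamma^s_ss = (G E_s - 2F F_s + F E_t)/(2D), Gamma^s_st = (G E_t - F G_s)/(2D), Gamma^s_tt = (2G F_t - G G_s - F G_t)/(2D), Gamma^t_ss = (2E F_s - E E_t - F E_s)/(2D), Gamma^t_st = (E G_s - F E_t)/(2D), Gamma^t_tt = (E G_t - 2F F_t + F G_s)/(2D); substitute and cancel common factors


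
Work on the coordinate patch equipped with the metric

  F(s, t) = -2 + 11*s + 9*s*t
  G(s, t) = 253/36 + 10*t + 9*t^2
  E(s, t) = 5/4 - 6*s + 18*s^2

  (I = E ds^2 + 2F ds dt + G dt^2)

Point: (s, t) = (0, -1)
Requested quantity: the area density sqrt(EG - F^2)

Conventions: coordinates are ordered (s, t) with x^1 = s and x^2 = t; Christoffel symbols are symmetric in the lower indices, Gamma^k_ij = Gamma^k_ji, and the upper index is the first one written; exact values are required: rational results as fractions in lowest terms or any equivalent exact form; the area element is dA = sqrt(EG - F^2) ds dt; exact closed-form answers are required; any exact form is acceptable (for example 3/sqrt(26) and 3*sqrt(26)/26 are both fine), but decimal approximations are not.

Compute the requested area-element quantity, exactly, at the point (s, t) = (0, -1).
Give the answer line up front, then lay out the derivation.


Answer: sqrt(EG - F^2) = sqrt(509)/12

E = 5/4, F = -2, G = 217/36; EG - F^2 = 509/144
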